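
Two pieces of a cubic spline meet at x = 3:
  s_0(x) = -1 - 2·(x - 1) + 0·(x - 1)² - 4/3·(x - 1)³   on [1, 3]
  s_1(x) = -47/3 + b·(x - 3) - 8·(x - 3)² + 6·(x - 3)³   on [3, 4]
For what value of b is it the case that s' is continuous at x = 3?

-18

s_0'(x) = -2 + 0·(x - 1) - 4·(x - 1)², so s_0'(3) = -18. On the right, s_1'(3) = b, so b = -18.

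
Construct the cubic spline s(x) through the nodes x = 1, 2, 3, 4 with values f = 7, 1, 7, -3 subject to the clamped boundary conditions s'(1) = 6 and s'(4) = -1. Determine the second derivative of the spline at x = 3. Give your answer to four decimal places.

-47.8667

Let M_i = s''(x_i). Step sizes h_i = 1, 1, 1; slopes of the chords Δ_i = (y_(i+1) - y_i)/h_i = -6, 6, -10.
  1·M_0 + 4·M_1 + 1·M_2 = 6(Δ_1 - Δ_0) = 72
  1·M_1 + 4·M_2 + 1·M_3 = 6(Δ_2 - Δ_1) = -96
Clamped end conditions give two more equations: 2h_0·M_0 + h_0·M_1 = 6(Δ_0 - s'(1)) = -72 and h_2·M_2 + 2h_2·M_3 = 6(s'(4) - Δ_2) = 54.
Solving the tridiagonal system: M_0 = -874/15, M_1 = 668/15, M_2 = -718/15, M_3 = 764/15.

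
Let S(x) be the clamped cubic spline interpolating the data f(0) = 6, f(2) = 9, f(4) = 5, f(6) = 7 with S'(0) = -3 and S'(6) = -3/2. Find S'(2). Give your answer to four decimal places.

Write M_i for S''(x_i). With h_i = 2, 2, 2 and divided differences Δ_i = 3/2, -2, 1, the continuity of S' gives the tridiagonal system
  2·M_0 + 8·M_1 + 2·M_2 = 6(Δ_1 - Δ_0) = -21
  2·M_1 + 8·M_2 + 2·M_3 = 6(Δ_2 - Δ_1) = 18
Clamped end conditions give two more equations: 2h_0·M_0 + h_0·M_1 = 6(Δ_0 - S'(0)) = 27 and h_2·M_2 + 2h_2·M_3 = 6(S'(6) - Δ_2) = -15.
Solving the tridiagonal system: M_0 = 10, M_1 = -13/2, M_2 = 11/2, M_3 = -13/2.
On [2, 4], S'(x) = b_1 + 2c_1·(x - 2) + 3d_1·(x - 2)² with b_1 = Δ_1 - h_1(2M_1 + M_2)/6 = 1/2, c_1 = M_1/2 = -13/4, d_1 = (M_2 - M_1)/(6h_1) = 1. So S'(2) = 1/2.

0.5000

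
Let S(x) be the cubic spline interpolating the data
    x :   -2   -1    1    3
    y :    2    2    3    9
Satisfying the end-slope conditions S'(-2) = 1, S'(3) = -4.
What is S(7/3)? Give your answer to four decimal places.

Write M_i for S''(x_i). With h_i = 1, 2, 2 and divided differences Δ_i = 0, 1/2, 3, the continuity of S' gives the tridiagonal system
  1·M_0 + 6·M_1 + 2·M_2 = 6(Δ_1 - Δ_0) = 3
  2·M_1 + 8·M_2 + 2·M_3 = 6(Δ_2 - Δ_1) = 15
Clamped end conditions give two more equations: 2h_0·M_0 + h_0·M_1 = 6(Δ_0 - S'(-2)) = -6 and h_2·M_2 + 2h_2·M_3 = 6(S'(3) - Δ_2) = -42.
Solving the tridiagonal system: M_0 = -59/23, M_1 = -20/23, M_2 = 124/23, M_3 = -607/46.
On [1, 3], S(x) = 3 + 175/46·(x - 1) + 62/23·(x - 1)² - 285/184·(x - 1)³.
With (x - 1) = 4/3: S(7/3) = 1903/207.

9.1932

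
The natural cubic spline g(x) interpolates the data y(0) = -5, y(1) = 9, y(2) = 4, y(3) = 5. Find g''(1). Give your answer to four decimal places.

With M_i denoting the second derivative at x_i, h_i = 1, 1, 1, and Δ_i = (y_(i+1) − y_i)/h_i = 14, -5, 1:
  1·M_0 + 4·M_1 + 1·M_2 = 6(Δ_1 - Δ_0) = -114
  1·M_1 + 4·M_2 + 1·M_3 = 6(Δ_2 - Δ_1) = 36
Natural end conditions: M_0 = M_3 = 0.
Forward elimination and back-substitution give M_0 = 0, M_1 = -164/5, M_2 = 86/5, M_3 = 0.

-32.8000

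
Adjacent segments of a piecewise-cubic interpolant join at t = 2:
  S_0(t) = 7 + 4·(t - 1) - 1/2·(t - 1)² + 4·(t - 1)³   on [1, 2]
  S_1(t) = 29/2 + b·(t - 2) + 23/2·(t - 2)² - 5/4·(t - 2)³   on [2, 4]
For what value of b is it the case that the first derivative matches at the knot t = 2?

15

S_0'(t) = 4 - 1·(t - 1) + 12·(t - 1)², so S_0'(2) = 15. On the right, S_1'(2) = b, so b = 15.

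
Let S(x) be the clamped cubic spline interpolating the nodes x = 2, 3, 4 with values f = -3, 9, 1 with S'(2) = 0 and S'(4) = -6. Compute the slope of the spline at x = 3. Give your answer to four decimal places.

4.5000

Write σ_i for S''(x_i). With h_i = 1, 1 and divided differences Δ_i = 12, -8, the continuity of S' gives the tridiagonal system
  1·σ_0 + 4·σ_1 + 1·σ_2 = 6(Δ_1 - Δ_0) = -120
Clamped end conditions give two more equations: 2h_0·σ_0 + h_0·σ_1 = 6(Δ_0 - S'(2)) = 72 and h_1·σ_1 + 2h_1·σ_2 = 6(S'(4) - Δ_1) = 12.
Hence σ_0 = 63, σ_1 = -54, σ_2 = 33.
On [3, 4], S'(x) = b_1 + 2c_1·(x - 3) + 3d_1·(x - 3)² with b_1 = Δ_1 - h_1(2σ_1 + σ_2)/6 = 9/2, c_1 = σ_1/2 = -27, d_1 = (σ_2 - σ_1)/(6h_1) = 29/2. So S'(3) = 9/2.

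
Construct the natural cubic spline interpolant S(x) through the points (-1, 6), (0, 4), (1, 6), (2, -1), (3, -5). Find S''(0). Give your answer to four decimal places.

10.6071

Write M_i for S''(x_i). With h_i = 1, 1, 1, 1 and divided differences Δ_i = -2, 2, -7, -4, the continuity of S' gives the tridiagonal system
  1·M_0 + 4·M_1 + 1·M_2 = 6(Δ_1 - Δ_0) = 24
  1·M_1 + 4·M_2 + 1·M_3 = 6(Δ_2 - Δ_1) = -54
  1·M_2 + 4·M_3 + 1·M_4 = 6(Δ_3 - Δ_2) = 18
Natural end conditions: M_0 = M_4 = 0.
Solving: M_0 = 0, M_1 = 297/28, M_2 = -129/7, M_3 = 255/28, M_4 = 0.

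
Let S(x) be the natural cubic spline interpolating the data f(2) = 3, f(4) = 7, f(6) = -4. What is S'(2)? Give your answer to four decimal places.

3.8750

Put m_i = S'' at the i-th knot. Here h = (2, 2) and Δ = (2, -11/2), so the interior equations h_(i-1)·m_(i-1) + 2(h_(i-1)+h_i)·m_i + h_i·m_(i+1) = 6(Δ_i − Δ_(i-1)) read
  2·m_0 + 8·m_1 + 2·m_2 = 6(Δ_1 - Δ_0) = -45
Natural end conditions: m_0 = m_2 = 0.
Solving: m_0 = 0, m_1 = -45/8, m_2 = 0.
On [2, 4], S'(x) = b_0 + 2c_0·(x - 2) + 3d_0·(x - 2)² with b_0 = Δ_0 - h_0(2m_0 + m_1)/6 = 31/8, c_0 = m_0/2 = 0, d_0 = (m_1 - m_0)/(6h_0) = -15/32. So S'(2) = 31/8.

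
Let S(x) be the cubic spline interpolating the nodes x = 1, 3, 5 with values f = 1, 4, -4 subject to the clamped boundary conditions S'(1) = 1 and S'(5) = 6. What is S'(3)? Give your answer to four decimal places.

Put M_i = S'' at the i-th knot. Here h = (2, 2) and Δ = (3/2, -4), so the interior equations h_(i-1)·M_(i-1) + 2(h_(i-1)+h_i)·M_i + h_i·M_(i+1) = 6(Δ_i − Δ_(i-1)) read
  2·M_0 + 8·M_1 + 2·M_2 = 6(Δ_1 - Δ_0) = -33
Clamped end conditions give two more equations: 2h_0·M_0 + h_0·M_1 = 6(Δ_0 - S'(1)) = 3 and h_1·M_1 + 2h_1·M_2 = 6(S'(5) - Δ_1) = 60.
Hence M_0 = 49/8, M_1 = -43/4, M_2 = 163/8.
On [3, 5], S'(x) = b_1 + 2c_1·(x - 3) + 3d_1·(x - 3)² with b_1 = Δ_1 - h_1(2M_1 + M_2)/6 = -29/8, c_1 = M_1/2 = -43/8, d_1 = (M_2 - M_1)/(6h_1) = 83/32. So S'(3) = -29/8.

-3.6250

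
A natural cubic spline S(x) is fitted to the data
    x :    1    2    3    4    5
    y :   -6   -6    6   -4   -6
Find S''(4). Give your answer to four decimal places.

23.5714

With σ_i denoting the second derivative at x_i, h_i = 1, 1, 1, 1, and Δ_i = (y_(i+1) − y_i)/h_i = 0, 12, -10, -2:
  1·σ_0 + 4·σ_1 + 1·σ_2 = 6(Δ_1 - Δ_0) = 72
  1·σ_1 + 4·σ_2 + 1·σ_3 = 6(Δ_2 - Δ_1) = -132
  1·σ_2 + 4·σ_3 + 1·σ_4 = 6(Δ_3 - Δ_2) = 48
Natural end conditions: σ_0 = σ_4 = 0.
Forward elimination and back-substitution give σ_0 = 0, σ_1 = 207/7, σ_2 = -324/7, σ_3 = 165/7, σ_4 = 0.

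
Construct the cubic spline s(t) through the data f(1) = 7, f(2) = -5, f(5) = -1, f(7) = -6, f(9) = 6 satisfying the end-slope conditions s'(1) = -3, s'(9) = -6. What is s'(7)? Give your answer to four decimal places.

Put M_i = s'' at the i-th knot. Here h = (1, 3, 2, 2) and Δ = (-12, 4/3, -5/2, 6), so the interior equations h_(i-1)·M_(i-1) + 2(h_(i-1)+h_i)·M_i + h_i·M_(i+1) = 6(Δ_i − Δ_(i-1)) read
  1·M_0 + 8·M_1 + 3·M_2 = 6(Δ_1 - Δ_0) = 80
  3·M_1 + 10·M_2 + 2·M_3 = 6(Δ_2 - Δ_1) = -23
  2·M_2 + 8·M_3 + 2·M_4 = 6(Δ_3 - Δ_2) = 51
Clamped end conditions give two more equations: 2h_0·M_0 + h_0·M_1 = 6(Δ_0 - s'(1)) = -54 and h_3·M_3 + 2h_3·M_4 = 6(s'(9) - Δ_3) = -72.
Forward elimination and back-substitution give M_0 = -10465/288, M_1 = 2689/144, M_2 = -3173/288, M_3 = 2243/144, M_4 = -7427/288.
On [7, 9], s'(t) = b_3 + 2c_3·(t - 7) + 3d_3·(t - 7)² with b_3 = Δ_3 - h_3(2M_3 + M_4)/6 = 1213/288, c_3 = M_3/2 = 2243/288, d_3 = (M_4 - M_3)/(6h_3) = -3971/1152. So s'(7) = 1213/288.

4.2118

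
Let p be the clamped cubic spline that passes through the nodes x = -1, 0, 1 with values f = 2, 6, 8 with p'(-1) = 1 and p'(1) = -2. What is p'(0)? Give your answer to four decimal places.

Let M_i = p''(x_i). Step sizes h_i = 1, 1; slopes of the chords Δ_i = (y_(i+1) - y_i)/h_i = 4, 2.
  1·M_0 + 4·M_1 + 1·M_2 = 6(Δ_1 - Δ_0) = -12
Clamped end conditions give two more equations: 2h_0·M_0 + h_0·M_1 = 6(Δ_0 - p'(-1)) = 18 and h_1·M_1 + 2h_1·M_2 = 6(p'(1) - Δ_1) = -24.
Solving the tridiagonal system: M_0 = 21/2, M_1 = -3, M_2 = -21/2.
On [0, 1], p'(x) = b_1 + 2c_1·x + 3d_1·x² with b_1 = Δ_1 - h_1(2M_1 + M_2)/6 = 19/4, c_1 = M_1/2 = -3/2, d_1 = (M_2 - M_1)/(6h_1) = -5/4. So p'(0) = 19/4.

4.7500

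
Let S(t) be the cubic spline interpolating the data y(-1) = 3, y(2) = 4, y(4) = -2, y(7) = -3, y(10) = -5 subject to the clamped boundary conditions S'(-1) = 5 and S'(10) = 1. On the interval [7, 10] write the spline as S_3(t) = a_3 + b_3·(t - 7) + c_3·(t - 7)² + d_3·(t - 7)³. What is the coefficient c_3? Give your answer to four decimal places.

Write M_i for S''(x_i). With h_i = 3, 2, 3, 3 and divided differences Δ_i = 1/3, -3, -1/3, -2/3, the continuity of S' gives the tridiagonal system
  3·M_0 + 10·M_1 + 2·M_2 = 6(Δ_1 - Δ_0) = -20
  2·M_1 + 10·M_2 + 3·M_3 = 6(Δ_2 - Δ_1) = 16
  3·M_2 + 12·M_3 + 3·M_4 = 6(Δ_3 - Δ_2) = -2
Clamped end conditions give two more equations: 2h_0·M_0 + h_0·M_1 = 6(Δ_0 - S'(-1)) = -28 and h_3·M_3 + 2h_3·M_4 = 6(S'(10) - Δ_3) = 10.
Solving: M_0 = -1045/258, M_1 = -53/43, M_2 = 385/172, M_3 = -337/258, M_4 = 399/172.
On [7, 10], with S_3(t) = a_3 + b_3·(t - 7) + c_3·(t - 7)² + d_3·(t - 7)³: c_3 = M_3/2 = -337/516, d_3 = (M_4 - M_3)/(6h_3) = 1871/9288, b_3 = Δ_3 - h_3(2M_3 + M_4)/6 = -179/344.

-0.6531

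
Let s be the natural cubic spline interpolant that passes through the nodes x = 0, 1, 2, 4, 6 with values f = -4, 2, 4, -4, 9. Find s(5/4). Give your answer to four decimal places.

Let M_i = s''(x_i). Step sizes h_i = 1, 1, 2, 2; slopes of the chords Δ_i = (y_(i+1) - y_i)/h_i = 6, 2, -4, 13/2.
  1·M_0 + 4·M_1 + 1·M_2 = 6(Δ_1 - Δ_0) = -24
  1·M_1 + 6·M_2 + 2·M_3 = 6(Δ_2 - Δ_1) = -36
  2·M_2 + 8·M_3 + 2·M_4 = 6(Δ_3 - Δ_2) = 63
Natural end conditions: M_0 = M_4 = 0.
Forward elimination and back-substitution give M_0 = 0, M_1 = -107/28, M_2 = -61/7, M_3 = 563/56, M_4 = 0.
On [1, 2], s(x) = 2 + 397/84·(x - 1) - 107/56·(x - 1)² - 137/168·(x - 1)³.
With (x - 1) = 1/4: s(5/4) = 10929/3584.

3.0494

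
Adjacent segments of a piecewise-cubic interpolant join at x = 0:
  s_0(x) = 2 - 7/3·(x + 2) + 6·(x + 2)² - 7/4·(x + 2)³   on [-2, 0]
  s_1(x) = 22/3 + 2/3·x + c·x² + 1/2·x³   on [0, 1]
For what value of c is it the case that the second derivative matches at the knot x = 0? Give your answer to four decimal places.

s_0''(x) = 12 - 21/2·(x + 2), so s_0''(0) = -9. On the right, s_1''(0) = 2c, so c = -9/2.

-4.5000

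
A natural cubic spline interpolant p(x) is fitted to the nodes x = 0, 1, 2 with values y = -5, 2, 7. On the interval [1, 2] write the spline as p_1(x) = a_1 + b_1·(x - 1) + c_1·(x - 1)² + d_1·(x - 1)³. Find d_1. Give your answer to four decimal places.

With m_i denoting the second derivative at x_i, h_i = 1, 1, and Δ_i = (y_(i+1) − y_i)/h_i = 7, 5:
  1·m_0 + 4·m_1 + 1·m_2 = 6(Δ_1 - Δ_0) = -12
Natural end conditions: m_0 = m_2 = 0.
Forward elimination and back-substitution give m_0 = 0, m_1 = -3, m_2 = 0.
On [1, 2], with p_1(x) = a_1 + b_1·(x - 1) + c_1·(x - 1)² + d_1·(x - 1)³: c_1 = m_1/2 = -3/2, d_1 = (m_2 - m_1)/(6h_1) = 1/2, b_1 = Δ_1 - h_1(2m_1 + m_2)/6 = 6.

0.5000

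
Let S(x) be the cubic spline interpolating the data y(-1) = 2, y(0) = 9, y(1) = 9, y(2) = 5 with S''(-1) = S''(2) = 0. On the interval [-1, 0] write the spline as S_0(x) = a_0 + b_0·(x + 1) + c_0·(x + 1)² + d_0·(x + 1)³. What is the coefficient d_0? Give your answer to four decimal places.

-1.6000

Put σ_i = S'' at the i-th knot. Here h = (1, 1, 1) and Δ = (7, 0, -4), so the interior equations h_(i-1)·σ_(i-1) + 2(h_(i-1)+h_i)·σ_i + h_i·σ_(i+1) = 6(Δ_i − Δ_(i-1)) read
  1·σ_0 + 4·σ_1 + 1·σ_2 = 6(Δ_1 - Δ_0) = -42
  1·σ_1 + 4·σ_2 + 1·σ_3 = 6(Δ_2 - Δ_1) = -24
Natural end conditions: σ_0 = σ_3 = 0.
Solving the tridiagonal system: σ_0 = 0, σ_1 = -48/5, σ_2 = -18/5, σ_3 = 0.
On [-1, 0], with S_0(x) = a_0 + b_0·(x + 1) + c_0·(x + 1)² + d_0·(x + 1)³: c_0 = σ_0/2 = 0, d_0 = (σ_1 - σ_0)/(6h_0) = -8/5, b_0 = Δ_0 - h_0(2σ_0 + σ_1)/6 = 43/5.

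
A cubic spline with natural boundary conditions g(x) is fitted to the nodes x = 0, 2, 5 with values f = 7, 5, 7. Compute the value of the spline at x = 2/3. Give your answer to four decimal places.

Write M_i for g''(x_i). With h_i = 2, 3 and divided differences Δ_i = -1, 2/3, the continuity of g' gives the tridiagonal system
  2·M_0 + 10·M_1 + 3·M_2 = 6(Δ_1 - Δ_0) = 10
Natural end conditions: M_0 = M_2 = 0.
Solving: M_0 = 0, M_1 = 1, M_2 = 0.
On [0, 2], g(x) = 7 - 4/3·x + 0·x² + 1/12·x³.
With x = 2/3: g(2/3) = 497/81.

6.1358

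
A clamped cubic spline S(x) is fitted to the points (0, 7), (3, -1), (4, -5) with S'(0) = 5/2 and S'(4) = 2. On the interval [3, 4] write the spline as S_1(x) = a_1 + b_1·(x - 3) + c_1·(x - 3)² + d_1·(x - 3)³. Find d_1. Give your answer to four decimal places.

Write m_i for S''(x_i). With h_i = 3, 1 and divided differences Δ_i = -8/3, -4, the continuity of S' gives the tridiagonal system
  3·m_0 + 8·m_1 + 1·m_2 = 6(Δ_1 - Δ_0) = -8
Clamped end conditions give two more equations: 2h_0·m_0 + h_0·m_1 = 6(Δ_0 - S'(0)) = -31 and h_1·m_1 + 2h_1·m_2 = 6(S'(4) - Δ_1) = 36.
Hence m_0 = -103/24, m_1 = -7/4, m_2 = 151/8.
On [3, 4], with S_1(x) = a_1 + b_1·(x - 3) + c_1·(x - 3)² + d_1·(x - 3)³: c_1 = m_1/2 = -7/8, d_1 = (m_2 - m_1)/(6h_1) = 55/16, b_1 = Δ_1 - h_1(2m_1 + m_2)/6 = -105/16.

3.4375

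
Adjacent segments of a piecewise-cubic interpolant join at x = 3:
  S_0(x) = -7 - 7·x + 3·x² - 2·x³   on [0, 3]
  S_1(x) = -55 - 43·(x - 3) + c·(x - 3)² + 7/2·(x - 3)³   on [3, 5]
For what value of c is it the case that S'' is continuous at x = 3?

-15

S_0''(x) = 6 - 12·x, so S_0''(3) = -30. On the right, S_1''(3) = 2c, so c = -15.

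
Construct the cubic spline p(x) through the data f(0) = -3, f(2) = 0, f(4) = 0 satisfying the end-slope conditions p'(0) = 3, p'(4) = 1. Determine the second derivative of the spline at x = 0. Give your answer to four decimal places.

-1.6250

With M_i denoting the second derivative at x_i, h_i = 2, 2, and Δ_i = (y_(i+1) − y_i)/h_i = 3/2, 0:
  2·M_0 + 8·M_1 + 2·M_2 = 6(Δ_1 - Δ_0) = -9
Clamped end conditions give two more equations: 2h_0·M_0 + h_0·M_1 = 6(Δ_0 - p'(0)) = -9 and h_1·M_1 + 2h_1·M_2 = 6(p'(4) - Δ_1) = 6.
Hence M_0 = -13/8, M_1 = -5/4, M_2 = 17/8.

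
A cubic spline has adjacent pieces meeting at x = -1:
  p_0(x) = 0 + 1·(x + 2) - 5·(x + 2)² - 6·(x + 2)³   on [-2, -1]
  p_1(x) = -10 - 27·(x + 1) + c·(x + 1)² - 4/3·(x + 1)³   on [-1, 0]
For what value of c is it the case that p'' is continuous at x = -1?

-23

p_0''(x) = -10 - 36·(x + 2), so p_0''(-1) = -46. On the right, p_1''(-1) = 2c, so c = -23.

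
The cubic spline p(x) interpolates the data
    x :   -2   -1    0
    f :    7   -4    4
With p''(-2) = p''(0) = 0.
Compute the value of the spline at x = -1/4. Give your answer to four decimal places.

Let m_i = p''(x_i). Step sizes h_i = 1, 1; slopes of the chords Δ_i = (y_(i+1) - y_i)/h_i = -11, 8.
  1·m_0 + 4·m_1 + 1·m_2 = 6(Δ_1 - Δ_0) = 114
Natural end conditions: m_0 = m_2 = 0.
Hence m_0 = 0, m_1 = 57/2, m_2 = 0.
On [-1, 0], p(x) = -4 - 3/2·(x + 1) + 57/4·(x + 1)² - 19/4·(x + 1)³.
With (x + 1) = 3/4: p(-1/4) = 227/256.

0.8867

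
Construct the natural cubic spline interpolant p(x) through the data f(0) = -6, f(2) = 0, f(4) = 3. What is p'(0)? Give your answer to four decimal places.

Put M_i = p'' at the i-th knot. Here h = (2, 2) and Δ = (3, 3/2), so the interior equations h_(i-1)·M_(i-1) + 2(h_(i-1)+h_i)·M_i + h_i·M_(i+1) = 6(Δ_i − Δ_(i-1)) read
  2·M_0 + 8·M_1 + 2·M_2 = 6(Δ_1 - Δ_0) = -9
Natural end conditions: M_0 = M_2 = 0.
Solving: M_0 = 0, M_1 = -9/8, M_2 = 0.
On [0, 2], p'(x) = b_0 + 2c_0·x + 3d_0·x² with b_0 = Δ_0 - h_0(2M_0 + M_1)/6 = 27/8, c_0 = M_0/2 = 0, d_0 = (M_1 - M_0)/(6h_0) = -3/32. So p'(0) = 27/8.

3.3750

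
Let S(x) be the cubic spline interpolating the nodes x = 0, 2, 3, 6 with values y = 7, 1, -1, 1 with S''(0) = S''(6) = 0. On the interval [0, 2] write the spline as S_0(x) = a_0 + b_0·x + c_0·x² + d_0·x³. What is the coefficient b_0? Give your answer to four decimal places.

-3.2270

With σ_i denoting the second derivative at x_i, h_i = 2, 1, 3, and Δ_i = (y_(i+1) − y_i)/h_i = -3, -2, 2/3:
  2·σ_0 + 6·σ_1 + 1·σ_2 = 6(Δ_1 - Δ_0) = 6
  1·σ_1 + 8·σ_2 + 3·σ_3 = 6(Δ_2 - Δ_1) = 16
Natural end conditions: σ_0 = σ_3 = 0.
Hence σ_0 = 0, σ_1 = 32/47, σ_2 = 90/47, σ_3 = 0.
On [0, 2], with S_0(x) = a_0 + b_0·x + c_0·x² + d_0·x³: c_0 = σ_0/2 = 0, d_0 = (σ_1 - σ_0)/(6h_0) = 8/141, b_0 = Δ_0 - h_0(2σ_0 + σ_1)/6 = -455/141.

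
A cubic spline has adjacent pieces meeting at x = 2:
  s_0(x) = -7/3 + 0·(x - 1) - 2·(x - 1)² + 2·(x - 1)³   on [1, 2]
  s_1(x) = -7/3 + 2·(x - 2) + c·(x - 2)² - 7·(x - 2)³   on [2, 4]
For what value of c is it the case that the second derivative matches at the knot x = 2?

s_0''(x) = -4 + 12·(x - 1), so s_0''(2) = 8. On the right, s_1''(2) = 2c, so c = 4.

4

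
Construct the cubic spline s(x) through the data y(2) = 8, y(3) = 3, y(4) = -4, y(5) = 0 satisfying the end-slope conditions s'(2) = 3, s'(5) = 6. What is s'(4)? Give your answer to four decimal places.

-1.4000

Put m_i = s'' at the i-th knot. Here h = (1, 1, 1) and Δ = (-5, -7, 4), so the interior equations h_(i-1)·m_(i-1) + 2(h_(i-1)+h_i)·m_i + h_i·m_(i+1) = 6(Δ_i − Δ_(i-1)) read
  1·m_0 + 4·m_1 + 1·m_2 = 6(Δ_1 - Δ_0) = -12
  1·m_1 + 4·m_2 + 1·m_3 = 6(Δ_2 - Δ_1) = 66
Clamped end conditions give two more equations: 2h_0·m_0 + h_0·m_1 = 6(Δ_0 - s'(2)) = -48 and h_2·m_2 + 2h_2·m_3 = 6(s'(5) - Δ_2) = 12.
Solving the tridiagonal system: m_0 = -116/5, m_1 = -8/5, m_2 = 88/5, m_3 = -14/5.
On [4, 5], s'(x) = b_2 + 2c_2·(x - 4) + 3d_2·(x - 4)² with b_2 = Δ_2 - h_2(2m_2 + m_3)/6 = -7/5, c_2 = m_2/2 = 44/5, d_2 = (m_3 - m_2)/(6h_2) = -17/5. So s'(4) = -7/5.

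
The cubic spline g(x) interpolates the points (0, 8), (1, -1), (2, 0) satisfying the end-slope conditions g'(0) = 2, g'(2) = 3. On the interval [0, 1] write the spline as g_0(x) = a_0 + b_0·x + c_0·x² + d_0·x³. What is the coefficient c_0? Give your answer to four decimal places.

With M_i denoting the second derivative at x_i, h_i = 1, 1, and Δ_i = (y_(i+1) − y_i)/h_i = -9, 1:
  1·M_0 + 4·M_1 + 1·M_2 = 6(Δ_1 - Δ_0) = 60
Clamped end conditions give two more equations: 2h_0·M_0 + h_0·M_1 = 6(Δ_0 - g'(0)) = -66 and h_1·M_1 + 2h_1·M_2 = 6(g'(2) - Δ_1) = 12.
Forward elimination and back-substitution give M_0 = -95/2, M_1 = 29, M_2 = -17/2.
On [0, 1], with g_0(x) = a_0 + b_0·x + c_0·x² + d_0·x³: c_0 = M_0/2 = -95/4, d_0 = (M_1 - M_0)/(6h_0) = 51/4, b_0 = Δ_0 - h_0(2M_0 + M_1)/6 = 2.

-23.7500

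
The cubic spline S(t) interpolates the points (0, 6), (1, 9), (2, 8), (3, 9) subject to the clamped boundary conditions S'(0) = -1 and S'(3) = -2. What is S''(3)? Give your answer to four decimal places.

With M_i denoting the second derivative at x_i, h_i = 1, 1, 1, and Δ_i = (y_(i+1) − y_i)/h_i = 3, -1, 1:
  1·M_0 + 4·M_1 + 1·M_2 = 6(Δ_1 - Δ_0) = -24
  1·M_1 + 4·M_2 + 1·M_3 = 6(Δ_2 - Δ_1) = 12
Clamped end conditions give two more equations: 2h_0·M_0 + h_0·M_1 = 6(Δ_0 - S'(0)) = 24 and h_2·M_2 + 2h_2·M_3 = 6(S'(3) - Δ_2) = -18.
Forward elimination and back-substitution give M_0 = 278/15, M_1 = -196/15, M_2 = 146/15, M_3 = -208/15.

-13.8667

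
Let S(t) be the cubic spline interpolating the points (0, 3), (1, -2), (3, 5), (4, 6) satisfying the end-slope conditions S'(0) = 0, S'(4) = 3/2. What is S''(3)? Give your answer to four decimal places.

-8.4857

With M_i denoting the second derivative at x_i, h_i = 1, 2, 1, and Δ_i = (y_(i+1) − y_i)/h_i = -5, 7/2, 1:
  1·M_0 + 6·M_1 + 2·M_2 = 6(Δ_1 - Δ_0) = 51
  2·M_1 + 6·M_2 + 1·M_3 = 6(Δ_2 - Δ_1) = -15
Clamped end conditions give two more equations: 2h_0·M_0 + h_0·M_1 = 6(Δ_0 - S'(0)) = -30 and h_2·M_2 + 2h_2·M_3 = 6(S'(4) - Δ_2) = 3.
Solving the tridiagonal system: M_0 = -789/35, M_1 = 528/35, M_2 = -297/35, M_3 = 201/35.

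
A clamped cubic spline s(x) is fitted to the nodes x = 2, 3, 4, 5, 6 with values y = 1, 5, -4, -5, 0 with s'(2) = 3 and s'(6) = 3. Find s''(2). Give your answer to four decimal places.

17.0357

Put m_i = s'' at the i-th knot. Here h = (1, 1, 1, 1) and Δ = (4, -9, -1, 5), so the interior equations h_(i-1)·m_(i-1) + 2(h_(i-1)+h_i)·m_i + h_i·m_(i+1) = 6(Δ_i − Δ_(i-1)) read
  1·m_0 + 4·m_1 + 1·m_2 = 6(Δ_1 - Δ_0) = -78
  1·m_1 + 4·m_2 + 1·m_3 = 6(Δ_2 - Δ_1) = 48
  1·m_2 + 4·m_3 + 1·m_4 = 6(Δ_3 - Δ_2) = 36
Clamped end conditions give two more equations: 2h_0·m_0 + h_0·m_1 = 6(Δ_0 - s'(2)) = 6 and h_3·m_3 + 2h_3·m_4 = 6(s'(6) - Δ_3) = -12.
Solving: m_0 = 477/28, m_1 = -393/14, m_2 = 69/4, m_3 = 99/14, m_4 = -267/28.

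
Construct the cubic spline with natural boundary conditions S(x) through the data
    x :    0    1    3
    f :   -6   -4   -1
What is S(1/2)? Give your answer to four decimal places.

Write m_i for S''(x_i). With h_i = 1, 2 and divided differences Δ_i = 2, 3/2, the continuity of S' gives the tridiagonal system
  1·m_0 + 6·m_1 + 2·m_2 = 6(Δ_1 - Δ_0) = -3
Natural end conditions: m_0 = m_2 = 0.
Solving: m_0 = 0, m_1 = -1/2, m_2 = 0.
On [0, 1], S(x) = -6 + 25/12·x + 0·x² - 1/12·x³.
With x = 1/2: S(1/2) = -159/32.

-4.9688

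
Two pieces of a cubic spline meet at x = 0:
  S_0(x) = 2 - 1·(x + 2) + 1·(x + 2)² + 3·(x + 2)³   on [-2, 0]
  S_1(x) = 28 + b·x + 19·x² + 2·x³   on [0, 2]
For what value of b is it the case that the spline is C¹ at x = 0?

S_0'(x) = -1 + 2·(x + 2) + 9·(x + 2)², so S_0'(0) = 39. On the right, S_1'(0) = b, so b = 39.

39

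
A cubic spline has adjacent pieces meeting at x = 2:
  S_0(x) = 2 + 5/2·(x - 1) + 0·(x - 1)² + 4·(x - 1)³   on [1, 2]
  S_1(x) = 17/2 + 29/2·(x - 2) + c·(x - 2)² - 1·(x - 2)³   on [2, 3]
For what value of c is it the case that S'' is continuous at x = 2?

12

S_0''(x) = 0 + 24·(x - 1), so S_0''(2) = 24. On the right, S_1''(2) = 2c, so c = 12.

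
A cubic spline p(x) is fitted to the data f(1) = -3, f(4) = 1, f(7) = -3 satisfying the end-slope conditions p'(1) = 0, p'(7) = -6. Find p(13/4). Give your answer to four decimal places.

With M_i denoting the second derivative at x_i, h_i = 3, 3, and Δ_i = (y_(i+1) − y_i)/h_i = 4/3, -4/3:
  3·M_0 + 12·M_1 + 3·M_2 = 6(Δ_1 - Δ_0) = -16
Clamped end conditions give two more equations: 2h_0·M_0 + h_0·M_1 = 6(Δ_0 - p'(1)) = 8 and h_1·M_1 + 2h_1·M_2 = 6(p'(7) - Δ_1) = -28.
Solving: M_0 = 5/3, M_1 = -2/3, M_2 = -13/3.
On [1, 4], p(x) = -3 + 0·(x - 1) + 5/6·(x - 1)² - 7/54·(x - 1)³.
With (x - 1) = 9/4: p(13/4) = -33/128.

-0.2578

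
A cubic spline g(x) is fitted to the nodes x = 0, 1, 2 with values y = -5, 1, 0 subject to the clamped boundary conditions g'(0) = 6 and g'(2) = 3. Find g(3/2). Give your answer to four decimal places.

0.3125

Let m_i = g''(x_i). Step sizes h_i = 1, 1; slopes of the chords Δ_i = (y_(i+1) - y_i)/h_i = 6, -1.
  1·m_0 + 4·m_1 + 1·m_2 = 6(Δ_1 - Δ_0) = -42
Clamped end conditions give two more equations: 2h_0·m_0 + h_0·m_1 = 6(Δ_0 - g'(0)) = 0 and h_1·m_1 + 2h_1·m_2 = 6(g'(2) - Δ_1) = 24.
Hence m_0 = 9, m_1 = -18, m_2 = 21.
On [1, 2], g(x) = 1 + 3/2·(x - 1) - 9·(x - 1)² + 13/2·(x - 1)³.
With (x - 1) = 1/2: g(3/2) = 5/16.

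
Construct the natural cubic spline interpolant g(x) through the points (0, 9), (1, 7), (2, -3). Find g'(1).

Let M_i = g''(x_i). Step sizes h_i = 1, 1; slopes of the chords Δ_i = (y_(i+1) - y_i)/h_i = -2, -10.
  1·M_0 + 4·M_1 + 1·M_2 = 6(Δ_1 - Δ_0) = -48
Natural end conditions: M_0 = M_2 = 0.
Solving the tridiagonal system: M_0 = 0, M_1 = -12, M_2 = 0.
On [1, 2], g'(x) = b_1 + 2c_1·(x - 1) + 3d_1·(x - 1)² with b_1 = Δ_1 - h_1(2M_1 + M_2)/6 = -6, c_1 = M_1/2 = -6, d_1 = (M_2 - M_1)/(6h_1) = 2. So g'(1) = -6.

-6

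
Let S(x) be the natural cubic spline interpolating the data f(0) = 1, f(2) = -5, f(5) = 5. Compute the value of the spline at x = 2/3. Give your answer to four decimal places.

With M_i denoting the second derivative at x_i, h_i = 2, 3, and Δ_i = (y_(i+1) − y_i)/h_i = -3, 10/3:
  2·M_0 + 10·M_1 + 3·M_2 = 6(Δ_1 - Δ_0) = 38
Natural end conditions: M_0 = M_2 = 0.
Hence M_0 = 0, M_1 = 19/5, M_2 = 0.
On [0, 2], S(x) = 1 - 64/15·x + 0·x² + 19/60·x³.
With x = 2/3: S(2/3) = -709/405.

-1.7506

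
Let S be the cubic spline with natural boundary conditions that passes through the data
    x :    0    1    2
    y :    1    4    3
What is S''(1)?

-6

With M_i denoting the second derivative at x_i, h_i = 1, 1, and Δ_i = (y_(i+1) − y_i)/h_i = 3, -1:
  1·M_0 + 4·M_1 + 1·M_2 = 6(Δ_1 - Δ_0) = -24
Natural end conditions: M_0 = M_2 = 0.
Solving the tridiagonal system: M_0 = 0, M_1 = -6, M_2 = 0.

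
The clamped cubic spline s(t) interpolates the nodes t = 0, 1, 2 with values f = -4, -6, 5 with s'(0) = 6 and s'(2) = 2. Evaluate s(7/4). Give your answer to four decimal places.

Write M_i for s''(x_i). With h_i = 1, 1 and divided differences Δ_i = -2, 11, the continuity of s' gives the tridiagonal system
  1·M_0 + 4·M_1 + 1·M_2 = 6(Δ_1 - Δ_0) = 78
Clamped end conditions give two more equations: 2h_0·M_0 + h_0·M_1 = 6(Δ_0 - s'(0)) = -48 and h_1·M_1 + 2h_1·M_2 = 6(s'(2) - Δ_1) = -54.
Solving: M_0 = -91/2, M_1 = 43, M_2 = -97/2.
On [1, 2], s(t) = -6 + 19/4·(t - 1) + 43/2·(t - 1)² - 61/4·(t - 1)³.
With (t - 1) = 3/4: s(7/4) = 825/256.

3.2227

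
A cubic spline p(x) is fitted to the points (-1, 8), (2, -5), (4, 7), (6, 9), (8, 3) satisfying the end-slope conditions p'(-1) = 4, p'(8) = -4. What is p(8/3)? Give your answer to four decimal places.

-2.6361

Put m_i = p'' at the i-th knot. Here h = (3, 2, 2, 2) and Δ = (-13/3, 6, 1, -3), so the interior equations h_(i-1)·m_(i-1) + 2(h_(i-1)+h_i)·m_i + h_i·m_(i+1) = 6(Δ_i − Δ_(i-1)) read
  3·m_0 + 10·m_1 + 2·m_2 = 6(Δ_1 - Δ_0) = 62
  2·m_1 + 8·m_2 + 2·m_3 = 6(Δ_2 - Δ_1) = -30
  2·m_2 + 8·m_3 + 2·m_4 = 6(Δ_3 - Δ_2) = -24
Clamped end conditions give two more equations: 2h_0·m_0 + h_0·m_1 = 6(Δ_0 - p'(-1)) = -50 and h_3·m_3 + 2h_3·m_4 = 6(p'(8) - Δ_3) = -6.
Solving the tridiagonal system: m_0 = -980/69, m_1 = 270/23, m_2 = -147/23, m_3 = -27/23, m_4 = -21/23.
On [2, 4], p(x) = -5 + 7/23·(x - 2) + 135/23·(x - 2)² - 139/92·(x - 2)³.
With (x - 2) = 2/3: p(8/3) = -1637/621.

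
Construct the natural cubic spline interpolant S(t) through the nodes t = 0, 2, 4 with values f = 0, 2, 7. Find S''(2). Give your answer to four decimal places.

1.1250

Let M_i = S''(x_i). Step sizes h_i = 2, 2; slopes of the chords Δ_i = (y_(i+1) - y_i)/h_i = 1, 5/2.
  2·M_0 + 8·M_1 + 2·M_2 = 6(Δ_1 - Δ_0) = 9
Natural end conditions: M_0 = M_2 = 0.
Hence M_0 = 0, M_1 = 9/8, M_2 = 0.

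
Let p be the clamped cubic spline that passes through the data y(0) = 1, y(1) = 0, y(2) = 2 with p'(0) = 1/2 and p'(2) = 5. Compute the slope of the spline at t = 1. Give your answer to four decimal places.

Put σ_i = p'' at the i-th knot. Here h = (1, 1) and Δ = (-1, 2), so the interior equations h_(i-1)·σ_(i-1) + 2(h_(i-1)+h_i)·σ_i + h_i·σ_(i+1) = 6(Δ_i − Δ_(i-1)) read
  1·σ_0 + 4·σ_1 + 1·σ_2 = 6(Δ_1 - Δ_0) = 18
Clamped end conditions give two more equations: 2h_0·σ_0 + h_0·σ_1 = 6(Δ_0 - p'(0)) = -9 and h_1·σ_1 + 2h_1·σ_2 = 6(p'(2) - Δ_1) = 18.
Solving: σ_0 = -27/4, σ_1 = 9/2, σ_2 = 27/4.
On [1, 2], p'(t) = b_1 + 2c_1·(t - 1) + 3d_1·(t - 1)² with b_1 = Δ_1 - h_1(2σ_1 + σ_2)/6 = -5/8, c_1 = σ_1/2 = 9/4, d_1 = (σ_2 - σ_1)/(6h_1) = 3/8. So p'(1) = -5/8.

-0.6250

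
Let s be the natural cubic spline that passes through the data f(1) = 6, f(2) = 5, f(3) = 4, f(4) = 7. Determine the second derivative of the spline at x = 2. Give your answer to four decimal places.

-1.6000

With σ_i denoting the second derivative at x_i, h_i = 1, 1, 1, and Δ_i = (y_(i+1) − y_i)/h_i = -1, -1, 3:
  1·σ_0 + 4·σ_1 + 1·σ_2 = 6(Δ_1 - Δ_0) = 0
  1·σ_1 + 4·σ_2 + 1·σ_3 = 6(Δ_2 - Δ_1) = 24
Natural end conditions: σ_0 = σ_3 = 0.
Forward elimination and back-substitution give σ_0 = 0, σ_1 = -8/5, σ_2 = 32/5, σ_3 = 0.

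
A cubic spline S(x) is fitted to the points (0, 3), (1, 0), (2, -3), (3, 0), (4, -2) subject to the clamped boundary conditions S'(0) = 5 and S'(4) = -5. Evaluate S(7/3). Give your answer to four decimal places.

With M_i denoting the second derivative at x_i, h_i = 1, 1, 1, 1, and Δ_i = (y_(i+1) − y_i)/h_i = -3, -3, 3, -2:
  1·M_0 + 4·M_1 + 1·M_2 = 6(Δ_1 - Δ_0) = 0
  1·M_1 + 4·M_2 + 1·M_3 = 6(Δ_2 - Δ_1) = 36
  1·M_2 + 4·M_3 + 1·M_4 = 6(Δ_3 - Δ_2) = -30
Clamped end conditions give two more equations: 2h_0·M_0 + h_0·M_1 = 6(Δ_0 - S'(0)) = -48 and h_3·M_3 + 2h_3·M_4 = 6(S'(4) - Δ_3) = -18.
Forward elimination and back-substitution give M_0 = -727/28, M_1 = 55/14, M_2 = 41/4, M_3 = -125/14, M_4 = -127/28.
On [2, 3], S(x) = -3 + 15/14·(x - 2) + 41/8·(x - 2)² - 179/56·(x - 2)³.
With (x - 2) = 1/3: S(7/3) = -1657/756.

-2.1918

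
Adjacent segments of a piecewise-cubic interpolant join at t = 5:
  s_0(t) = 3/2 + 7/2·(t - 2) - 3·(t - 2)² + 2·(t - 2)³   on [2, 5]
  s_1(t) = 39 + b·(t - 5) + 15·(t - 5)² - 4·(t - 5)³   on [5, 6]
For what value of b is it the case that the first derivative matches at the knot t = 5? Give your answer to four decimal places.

s_0'(t) = 7/2 - 6·(t - 2) + 6·(t - 2)², so s_0'(5) = 79/2. On the right, s_1'(5) = b, so b = 79/2.

39.5000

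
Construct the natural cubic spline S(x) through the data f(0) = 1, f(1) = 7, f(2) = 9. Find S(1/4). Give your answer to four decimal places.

2.7344

With m_i denoting the second derivative at x_i, h_i = 1, 1, and Δ_i = (y_(i+1) − y_i)/h_i = 6, 2:
  1·m_0 + 4·m_1 + 1·m_2 = 6(Δ_1 - Δ_0) = -24
Natural end conditions: m_0 = m_2 = 0.
Solving: m_0 = 0, m_1 = -6, m_2 = 0.
On [0, 1], S(x) = 1 + 7·x + 0·x² - 1·x³.
With x = 1/4: S(1/4) = 175/64.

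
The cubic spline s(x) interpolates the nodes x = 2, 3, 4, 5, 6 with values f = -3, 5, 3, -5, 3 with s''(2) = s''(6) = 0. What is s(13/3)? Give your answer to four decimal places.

With M_i denoting the second derivative at x_i, h_i = 1, 1, 1, 1, and Δ_i = (y_(i+1) − y_i)/h_i = 8, -2, -8, 8:
  1·M_0 + 4·M_1 + 1·M_2 = 6(Δ_1 - Δ_0) = -60
  1·M_1 + 4·M_2 + 1·M_3 = 6(Δ_2 - Δ_1) = -36
  1·M_2 + 4·M_3 + 1·M_4 = 6(Δ_3 - Δ_2) = 96
Natural end conditions: M_0 = M_4 = 0.
Solving: M_0 = 0, M_1 = -165/14, M_2 = -90/7, M_3 = 381/14, M_4 = 0.
On [4, 5], s(x) = 3 - 33/4·(x - 4) - 45/7·(x - 4)² + 187/28·(x - 4)³.
With (x - 4) = 1/3: s(13/3) = -41/189.

-0.2169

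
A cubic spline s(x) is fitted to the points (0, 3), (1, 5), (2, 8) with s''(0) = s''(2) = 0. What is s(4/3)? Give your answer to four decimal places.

5.9074

Let m_i = s''(x_i). Step sizes h_i = 1, 1; slopes of the chords Δ_i = (y_(i+1) - y_i)/h_i = 2, 3.
  1·m_0 + 4·m_1 + 1·m_2 = 6(Δ_1 - Δ_0) = 6
Natural end conditions: m_0 = m_2 = 0.
Hence m_0 = 0, m_1 = 3/2, m_2 = 0.
On [1, 2], s(x) = 5 + 5/2·(x - 1) + 3/4·(x - 1)² - 1/4·(x - 1)³.
With (x - 1) = 1/3: s(4/3) = 319/54.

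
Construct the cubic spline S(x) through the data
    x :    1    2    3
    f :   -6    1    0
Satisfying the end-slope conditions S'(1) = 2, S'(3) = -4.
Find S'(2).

5

Let M_i = S''(x_i). Step sizes h_i = 1, 1; slopes of the chords Δ_i = (y_(i+1) - y_i)/h_i = 7, -1.
  1·M_0 + 4·M_1 + 1·M_2 = 6(Δ_1 - Δ_0) = -48
Clamped end conditions give two more equations: 2h_0·M_0 + h_0·M_1 = 6(Δ_0 - S'(1)) = 30 and h_1·M_1 + 2h_1·M_2 = 6(S'(3) - Δ_1) = -18.
Solving the tridiagonal system: M_0 = 24, M_1 = -18, M_2 = 0.
On [2, 3], S'(x) = b_1 + 2c_1·(x - 2) + 3d_1·(x - 2)² with b_1 = Δ_1 - h_1(2M_1 + M_2)/6 = 5, c_1 = M_1/2 = -9, d_1 = (M_2 - M_1)/(6h_1) = 3. So S'(2) = 5.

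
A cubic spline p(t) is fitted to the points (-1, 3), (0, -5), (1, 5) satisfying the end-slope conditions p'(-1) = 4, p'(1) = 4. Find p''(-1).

Let σ_i = p''(x_i). Step sizes h_i = 1, 1; slopes of the chords Δ_i = (y_(i+1) - y_i)/h_i = -8, 10.
  1·σ_0 + 4·σ_1 + 1·σ_2 = 6(Δ_1 - Δ_0) = 108
Clamped end conditions give two more equations: 2h_0·σ_0 + h_0·σ_1 = 6(Δ_0 - p'(-1)) = -72 and h_1·σ_1 + 2h_1·σ_2 = 6(p'(1) - Δ_1) = -36.
Hence σ_0 = -63, σ_1 = 54, σ_2 = -45.

-63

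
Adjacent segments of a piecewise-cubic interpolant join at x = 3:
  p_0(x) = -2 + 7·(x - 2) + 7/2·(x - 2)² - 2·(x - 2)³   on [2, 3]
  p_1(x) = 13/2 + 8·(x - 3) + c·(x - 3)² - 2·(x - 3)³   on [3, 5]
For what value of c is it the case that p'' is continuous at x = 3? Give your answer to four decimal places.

-2.5000

p_0''(x) = 7 - 12·(x - 2), so p_0''(3) = -5. On the right, p_1''(3) = 2c, so c = -5/2.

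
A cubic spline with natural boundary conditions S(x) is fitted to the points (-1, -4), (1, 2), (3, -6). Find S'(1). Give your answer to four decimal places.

-0.5000

Let M_i = S''(x_i). Step sizes h_i = 2, 2; slopes of the chords Δ_i = (y_(i+1) - y_i)/h_i = 3, -4.
  2·M_0 + 8·M_1 + 2·M_2 = 6(Δ_1 - Δ_0) = -42
Natural end conditions: M_0 = M_2 = 0.
Solving: M_0 = 0, M_1 = -21/4, M_2 = 0.
On [1, 3], S'(x) = b_1 + 2c_1·(x - 1) + 3d_1·(x - 1)² with b_1 = Δ_1 - h_1(2M_1 + M_2)/6 = -1/2, c_1 = M_1/2 = -21/8, d_1 = (M_2 - M_1)/(6h_1) = 7/16. So S'(1) = -1/2.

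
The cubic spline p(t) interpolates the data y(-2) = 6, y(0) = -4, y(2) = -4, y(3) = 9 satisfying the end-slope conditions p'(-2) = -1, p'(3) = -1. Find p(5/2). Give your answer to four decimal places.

4.4402

With σ_i denoting the second derivative at x_i, h_i = 2, 2, 1, and Δ_i = (y_(i+1) − y_i)/h_i = -5, 0, 13:
  2·σ_0 + 8·σ_1 + 2·σ_2 = 6(Δ_1 - Δ_0) = 30
  2·σ_1 + 6·σ_2 + 1·σ_3 = 6(Δ_2 - Δ_1) = 78
Clamped end conditions give two more equations: 2h_0·σ_0 + h_0·σ_1 = 6(Δ_0 - p'(-2)) = -24 and h_2·σ_2 + 2h_2·σ_3 = 6(p'(3) - Δ_2) = -84.
Forward elimination and back-substitution give σ_0 = -135/23, σ_1 = -6/23, σ_2 = 504/23, σ_3 = -1218/23.
On [2, 3], p(t) = -4 + 334/23·(t - 2) + 252/23·(t - 2)² - 287/23·(t - 2)³.
With (t - 2) = 1/2: p(5/2) = 817/184.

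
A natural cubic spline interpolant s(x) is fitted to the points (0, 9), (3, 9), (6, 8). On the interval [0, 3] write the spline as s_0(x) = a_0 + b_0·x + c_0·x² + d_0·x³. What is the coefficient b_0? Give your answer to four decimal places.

0.0833

Put σ_i = s'' at the i-th knot. Here h = (3, 3) and Δ = (0, -1/3), so the interior equations h_(i-1)·σ_(i-1) + 2(h_(i-1)+h_i)·σ_i + h_i·σ_(i+1) = 6(Δ_i − Δ_(i-1)) read
  3·σ_0 + 12·σ_1 + 3·σ_2 = 6(Δ_1 - Δ_0) = -2
Natural end conditions: σ_0 = σ_2 = 0.
Solving the tridiagonal system: σ_0 = 0, σ_1 = -1/6, σ_2 = 0.
On [0, 3], with s_0(x) = a_0 + b_0·x + c_0·x² + d_0·x³: c_0 = σ_0/2 = 0, d_0 = (σ_1 - σ_0)/(6h_0) = -1/108, b_0 = Δ_0 - h_0(2σ_0 + σ_1)/6 = 1/12.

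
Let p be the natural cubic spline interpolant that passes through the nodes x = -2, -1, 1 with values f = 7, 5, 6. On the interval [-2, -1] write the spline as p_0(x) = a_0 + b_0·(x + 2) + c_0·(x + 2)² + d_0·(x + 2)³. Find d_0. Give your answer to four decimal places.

Write m_i for p''(x_i). With h_i = 1, 2 and divided differences Δ_i = -2, 1/2, the continuity of p' gives the tridiagonal system
  1·m_0 + 6·m_1 + 2·m_2 = 6(Δ_1 - Δ_0) = 15
Natural end conditions: m_0 = m_2 = 0.
Solving the tridiagonal system: m_0 = 0, m_1 = 5/2, m_2 = 0.
On [-2, -1], with p_0(x) = a_0 + b_0·(x + 2) + c_0·(x + 2)² + d_0·(x + 2)³: c_0 = m_0/2 = 0, d_0 = (m_1 - m_0)/(6h_0) = 5/12, b_0 = Δ_0 - h_0(2m_0 + m_1)/6 = -29/12.

0.4167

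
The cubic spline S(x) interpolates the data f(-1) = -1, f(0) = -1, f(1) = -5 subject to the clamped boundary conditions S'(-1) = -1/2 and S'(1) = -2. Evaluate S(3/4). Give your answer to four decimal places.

Write M_i for S''(x_i). With h_i = 1, 1 and divided differences Δ_i = 0, -4, the continuity of S' gives the tridiagonal system
  1·M_0 + 4·M_1 + 1·M_2 = 6(Δ_1 - Δ_0) = -24
Clamped end conditions give two more equations: 2h_0·M_0 + h_0·M_1 = 6(Δ_0 - S'(-1)) = 3 and h_1·M_1 + 2h_1·M_2 = 6(S'(1) - Δ_1) = 12.
Solving: M_0 = 27/4, M_1 = -21/2, M_2 = 45/4.
On [0, 1], S(x) = -1 - 19/8·x - 21/4·x² + 29/8·x³.
With x = 3/4: S(3/4) = -2153/512.

-4.2051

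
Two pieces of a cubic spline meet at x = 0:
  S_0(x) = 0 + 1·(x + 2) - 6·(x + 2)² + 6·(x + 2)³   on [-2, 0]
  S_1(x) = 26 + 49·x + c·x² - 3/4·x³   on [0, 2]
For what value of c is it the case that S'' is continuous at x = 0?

S_0''(x) = -12 + 36·(x + 2), so S_0''(0) = 60. On the right, S_1''(0) = 2c, so c = 30.

30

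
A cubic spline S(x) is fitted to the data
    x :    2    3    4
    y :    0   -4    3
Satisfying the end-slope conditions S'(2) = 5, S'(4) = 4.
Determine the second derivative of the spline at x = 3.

Put M_i = S'' at the i-th knot. Here h = (1, 1) and Δ = (-4, 7), so the interior equations h_(i-1)·M_(i-1) + 2(h_(i-1)+h_i)·M_i + h_i·M_(i+1) = 6(Δ_i − Δ_(i-1)) read
  1·M_0 + 4·M_1 + 1·M_2 = 6(Δ_1 - Δ_0) = 66
Clamped end conditions give two more equations: 2h_0·M_0 + h_0·M_1 = 6(Δ_0 - S'(2)) = -54 and h_1·M_1 + 2h_1·M_2 = 6(S'(4) - Δ_1) = -18.
Forward elimination and back-substitution give M_0 = -44, M_1 = 34, M_2 = -26.

34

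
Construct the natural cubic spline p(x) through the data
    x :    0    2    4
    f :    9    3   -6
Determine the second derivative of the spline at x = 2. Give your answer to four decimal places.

Write σ_i for p''(x_i). With h_i = 2, 2 and divided differences Δ_i = -3, -9/2, the continuity of p' gives the tridiagonal system
  2·σ_0 + 8·σ_1 + 2·σ_2 = 6(Δ_1 - Δ_0) = -9
Natural end conditions: σ_0 = σ_2 = 0.
Solving: σ_0 = 0, σ_1 = -9/8, σ_2 = 0.

-1.1250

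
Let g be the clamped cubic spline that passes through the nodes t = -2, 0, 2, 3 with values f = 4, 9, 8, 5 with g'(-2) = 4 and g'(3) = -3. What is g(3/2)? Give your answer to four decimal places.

8.9450

Write m_i for g''(x_i). With h_i = 2, 2, 1 and divided differences Δ_i = 5/2, -1/2, -3, the continuity of g' gives the tridiagonal system
  2·m_0 + 8·m_1 + 2·m_2 = 6(Δ_1 - Δ_0) = -18
  2·m_1 + 6·m_2 + 1·m_3 = 6(Δ_2 - Δ_1) = -15
Clamped end conditions give two more equations: 2h_0·m_0 + h_0·m_1 = 6(Δ_0 - g'(-2)) = -9 and h_2·m_2 + 2h_2·m_3 = 6(g'(3) - Δ_2) = 0.
Solving the tridiagonal system: m_0 = -37/23, m_1 = -59/46, m_2 = -52/23, m_3 = 26/23.
On [0, 2], g(t) = 9 + 51/46·t - 59/92·t² - 15/184·t³.
With t = 3/2: g(3/2) = 13167/1472.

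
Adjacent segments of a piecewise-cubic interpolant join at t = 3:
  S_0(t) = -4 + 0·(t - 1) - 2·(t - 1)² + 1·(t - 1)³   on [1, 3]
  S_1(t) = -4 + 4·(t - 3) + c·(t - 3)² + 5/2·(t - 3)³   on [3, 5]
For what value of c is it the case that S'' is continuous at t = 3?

4

S_0''(t) = -4 + 6·(t - 1), so S_0''(3) = 8. On the right, S_1''(3) = 2c, so c = 4.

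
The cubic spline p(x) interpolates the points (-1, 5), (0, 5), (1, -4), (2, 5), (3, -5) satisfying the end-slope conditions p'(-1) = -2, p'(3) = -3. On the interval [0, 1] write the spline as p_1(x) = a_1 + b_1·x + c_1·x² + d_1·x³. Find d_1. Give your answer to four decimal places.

13.0893

With M_i denoting the second derivative at x_i, h_i = 1, 1, 1, 1, and Δ_i = (y_(i+1) − y_i)/h_i = 0, -9, 9, -10:
  1·M_0 + 4·M_1 + 1·M_2 = 6(Δ_1 - Δ_0) = -54
  1·M_1 + 4·M_2 + 1·M_3 = 6(Δ_2 - Δ_1) = 108
  1·M_2 + 4·M_3 + 1·M_4 = 6(Δ_3 - Δ_2) = -114
Clamped end conditions give two more equations: 2h_0·M_0 + h_0·M_1 = 6(Δ_0 - p'(-1)) = 12 and h_3·M_3 + 2h_3·M_4 = 6(p'(3) - Δ_3) = 42.
Solving the tridiagonal system: M_0 = 599/28, M_1 = -431/14, M_2 = 191/4, M_3 = -731/14, M_4 = 1319/28.
On [0, 1], with p_1(x) = a_1 + b_1·x + c_1·x² + d_1·x³: c_1 = M_1/2 = -431/28, d_1 = (M_2 - M_1)/(6h_1) = 733/56, b_1 = Δ_1 - h_1(2M_1 + M_2)/6 = -375/56.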